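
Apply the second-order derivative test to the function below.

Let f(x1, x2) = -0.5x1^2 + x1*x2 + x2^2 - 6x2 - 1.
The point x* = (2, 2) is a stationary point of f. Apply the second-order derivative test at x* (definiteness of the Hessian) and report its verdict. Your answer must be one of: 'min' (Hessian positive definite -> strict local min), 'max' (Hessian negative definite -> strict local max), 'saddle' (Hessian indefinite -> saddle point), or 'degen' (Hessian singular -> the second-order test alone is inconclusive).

Compute the Hessian H = grad^2 f:
  H = [[-1, 1], [1, 2]]
Verify stationarity: grad f(x*) = H x* + g = (0, 0).
Eigenvalues of H: -1.3028, 2.3028.
Eigenvalues have mixed signs, so H is indefinite -> x* is a saddle point.

saddle


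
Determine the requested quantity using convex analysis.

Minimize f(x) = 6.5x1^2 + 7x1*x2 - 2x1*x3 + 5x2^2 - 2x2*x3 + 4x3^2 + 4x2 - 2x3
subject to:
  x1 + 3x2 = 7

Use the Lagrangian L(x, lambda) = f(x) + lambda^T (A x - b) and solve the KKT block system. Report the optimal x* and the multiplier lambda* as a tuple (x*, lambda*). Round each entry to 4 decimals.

Form the Lagrangian:
  L(x, lambda) = (1/2) x^T Q x + c^T x + lambda^T (A x - b)
Stationarity (grad_x L = 0): Q x + c + A^T lambda = 0.
Primal feasibility: A x = b.

This gives the KKT block system:
  [ Q   A^T ] [ x     ]   [-c ]
  [ A    0  ] [ lambda ] = [ b ]

Solving the linear system:
  x*      = (-0.6627, 2.5542, 0.7229)
  lambda* = (-7.8193)
  f(x*)   = 31.753

x* = (-0.6627, 2.5542, 0.7229), lambda* = (-7.8193)


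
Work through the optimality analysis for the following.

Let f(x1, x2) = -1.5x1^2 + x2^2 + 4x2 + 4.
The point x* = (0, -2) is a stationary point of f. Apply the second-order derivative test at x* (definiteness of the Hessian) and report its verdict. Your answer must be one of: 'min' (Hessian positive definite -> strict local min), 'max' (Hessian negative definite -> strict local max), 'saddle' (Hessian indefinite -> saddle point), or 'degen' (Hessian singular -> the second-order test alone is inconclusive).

Compute the Hessian H = grad^2 f:
  H = [[-3, 0], [0, 2]]
Verify stationarity: grad f(x*) = H x* + g = (0, 0).
Eigenvalues of H: -3, 2.
Eigenvalues have mixed signs, so H is indefinite -> x* is a saddle point.

saddle


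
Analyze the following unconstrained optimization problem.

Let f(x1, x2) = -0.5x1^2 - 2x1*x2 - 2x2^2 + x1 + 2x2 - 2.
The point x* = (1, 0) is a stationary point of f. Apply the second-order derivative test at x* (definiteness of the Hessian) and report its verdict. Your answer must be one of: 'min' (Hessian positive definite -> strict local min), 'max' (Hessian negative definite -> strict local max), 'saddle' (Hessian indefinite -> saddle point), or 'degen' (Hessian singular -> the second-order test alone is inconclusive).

Compute the Hessian H = grad^2 f:
  H = [[-1, -2], [-2, -4]]
Verify stationarity: grad f(x*) = H x* + g = (0, 0).
Eigenvalues of H: -5, 0.
H has a zero eigenvalue (singular; negative semidefinite but not definite), so H is neither positive definite, negative definite, nor indefinite. The second-order test alone is inconclusive -> degen.
(Indeed, f is constant along the null direction of H through x*, so x* is not a strict local extremum.)

degen


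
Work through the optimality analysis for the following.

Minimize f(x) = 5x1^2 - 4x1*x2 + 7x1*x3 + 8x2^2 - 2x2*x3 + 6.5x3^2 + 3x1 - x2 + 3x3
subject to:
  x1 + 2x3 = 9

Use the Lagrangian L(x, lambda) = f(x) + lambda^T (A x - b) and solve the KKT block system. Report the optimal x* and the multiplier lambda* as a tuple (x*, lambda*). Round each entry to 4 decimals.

Form the Lagrangian:
  L(x, lambda) = (1/2) x^T Q x + c^T x + lambda^T (A x - b)
Stationarity (grad_x L = 0): Q x + c + A^T lambda = 0.
Primal feasibility: A x = b.

This gives the KKT block system:
  [ Q   A^T ] [ x     ]   [-c ]
  [ A    0  ] [ lambda ] = [ b ]

Solving the linear system:
  x*      = (-0.3297, 0.5632, 4.6648)
  lambda* = (-30.1044)
  f(x*)   = 141.6909

x* = (-0.3297, 0.5632, 4.6648), lambda* = (-30.1044)


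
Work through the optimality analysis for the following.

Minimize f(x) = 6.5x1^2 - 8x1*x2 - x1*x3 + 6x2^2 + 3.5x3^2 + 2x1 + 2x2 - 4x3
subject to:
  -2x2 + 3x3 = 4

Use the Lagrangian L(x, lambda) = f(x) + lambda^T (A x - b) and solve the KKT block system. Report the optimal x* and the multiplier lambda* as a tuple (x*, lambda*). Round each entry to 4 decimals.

Form the Lagrangian:
  L(x, lambda) = (1/2) x^T Q x + c^T x + lambda^T (A x - b)
Stationarity (grad_x L = 0): Q x + c + A^T lambda = 0.
Primal feasibility: A x = b.

This gives the KKT block system:
  [ Q   A^T ] [ x     ]   [-c ]
  [ A    0  ] [ lambda ] = [ b ]

Solving the linear system:
  x*      = (-0.4799, -0.6429, 0.9048)
  lambda* = (-0.9377)
  f(x*)   = -1.0568

x* = (-0.4799, -0.6429, 0.9048), lambda* = (-0.9377)


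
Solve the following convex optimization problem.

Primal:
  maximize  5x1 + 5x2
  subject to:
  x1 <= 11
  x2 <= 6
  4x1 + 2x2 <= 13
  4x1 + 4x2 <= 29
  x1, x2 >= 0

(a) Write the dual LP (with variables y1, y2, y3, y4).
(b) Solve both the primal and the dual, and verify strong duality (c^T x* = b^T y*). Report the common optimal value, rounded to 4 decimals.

The standard primal-dual pair for 'max c^T x s.t. A x <= b, x >= 0' is:
  Dual:  min b^T y  s.t.  A^T y >= c,  y >= 0.

So the dual LP is:
  minimize  11y1 + 6y2 + 13y3 + 29y4
  subject to:
    y1 + 4y3 + 4y4 >= 5
    y2 + 2y3 + 4y4 >= 5
    y1, y2, y3, y4 >= 0

Solving the primal: x* = (0.25, 6).
  primal value c^T x* = 31.25.
Solving the dual: y* = (0, 2.5, 1.25, 0).
  dual value b^T y* = 31.25.
Strong duality: c^T x* = b^T y*. Confirmed.

31.25


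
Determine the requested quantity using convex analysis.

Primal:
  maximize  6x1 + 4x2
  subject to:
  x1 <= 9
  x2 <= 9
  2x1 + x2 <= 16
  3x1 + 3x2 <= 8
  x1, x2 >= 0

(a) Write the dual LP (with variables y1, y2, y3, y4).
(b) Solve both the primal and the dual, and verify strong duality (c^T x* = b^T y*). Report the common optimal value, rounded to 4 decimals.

The standard primal-dual pair for 'max c^T x s.t. A x <= b, x >= 0' is:
  Dual:  min b^T y  s.t.  A^T y >= c,  y >= 0.

So the dual LP is:
  minimize  9y1 + 9y2 + 16y3 + 8y4
  subject to:
    y1 + 2y3 + 3y4 >= 6
    y2 + y3 + 3y4 >= 4
    y1, y2, y3, y4 >= 0

Solving the primal: x* = (2.6667, 0).
  primal value c^T x* = 16.
Solving the dual: y* = (0, 0, 0, 2).
  dual value b^T y* = 16.
Strong duality: c^T x* = b^T y*. Confirmed.

16


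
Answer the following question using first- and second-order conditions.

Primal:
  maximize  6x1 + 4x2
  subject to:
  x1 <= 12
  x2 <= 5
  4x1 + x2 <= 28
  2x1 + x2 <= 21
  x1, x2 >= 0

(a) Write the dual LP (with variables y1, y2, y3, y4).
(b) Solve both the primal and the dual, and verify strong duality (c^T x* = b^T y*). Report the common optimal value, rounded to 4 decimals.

The standard primal-dual pair for 'max c^T x s.t. A x <= b, x >= 0' is:
  Dual:  min b^T y  s.t.  A^T y >= c,  y >= 0.

So the dual LP is:
  minimize  12y1 + 5y2 + 28y3 + 21y4
  subject to:
    y1 + 4y3 + 2y4 >= 6
    y2 + y3 + y4 >= 4
    y1, y2, y3, y4 >= 0

Solving the primal: x* = (5.75, 5).
  primal value c^T x* = 54.5.
Solving the dual: y* = (0, 2.5, 1.5, 0).
  dual value b^T y* = 54.5.
Strong duality: c^T x* = b^T y*. Confirmed.

54.5


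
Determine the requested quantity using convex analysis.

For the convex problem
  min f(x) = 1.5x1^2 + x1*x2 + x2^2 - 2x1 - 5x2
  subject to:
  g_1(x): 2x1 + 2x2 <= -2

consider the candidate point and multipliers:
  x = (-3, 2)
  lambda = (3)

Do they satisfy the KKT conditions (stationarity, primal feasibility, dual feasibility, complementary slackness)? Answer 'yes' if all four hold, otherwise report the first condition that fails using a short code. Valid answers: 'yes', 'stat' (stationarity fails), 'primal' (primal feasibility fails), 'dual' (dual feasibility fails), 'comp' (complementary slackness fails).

Gradient of f: grad f(x) = Q x + c = (-9, -4)
Constraint values g_i(x) = a_i^T x - b_i:
  g_1((-3, 2)) = 0
Stationarity residual: grad f(x) + sum_i lambda_i a_i = (-3, 2)
  -> stationarity FAILS
Primal feasibility (all g_i <= 0): OK
Dual feasibility (all lambda_i >= 0): OK
Complementary slackness (lambda_i * g_i(x) = 0 for all i): OK

Verdict: the first failing condition is stationarity -> stat.

stat


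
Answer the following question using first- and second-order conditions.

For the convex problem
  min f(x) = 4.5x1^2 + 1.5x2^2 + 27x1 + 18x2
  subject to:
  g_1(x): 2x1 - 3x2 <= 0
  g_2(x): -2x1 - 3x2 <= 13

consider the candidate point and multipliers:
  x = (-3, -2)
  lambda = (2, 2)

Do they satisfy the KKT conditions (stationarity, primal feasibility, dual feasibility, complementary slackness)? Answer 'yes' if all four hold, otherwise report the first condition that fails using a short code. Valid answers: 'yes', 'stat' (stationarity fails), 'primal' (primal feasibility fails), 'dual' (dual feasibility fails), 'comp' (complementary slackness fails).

Gradient of f: grad f(x) = Q x + c = (0, 12)
Constraint values g_i(x) = a_i^T x - b_i:
  g_1((-3, -2)) = 0
  g_2((-3, -2)) = -1
Stationarity residual: grad f(x) + sum_i lambda_i a_i = (0, 0)
  -> stationarity OK
Primal feasibility (all g_i <= 0): OK
Dual feasibility (all lambda_i >= 0): OK
Complementary slackness (lambda_i * g_i(x) = 0 for all i): FAILS

Verdict: the first failing condition is complementary_slackness -> comp.

comp


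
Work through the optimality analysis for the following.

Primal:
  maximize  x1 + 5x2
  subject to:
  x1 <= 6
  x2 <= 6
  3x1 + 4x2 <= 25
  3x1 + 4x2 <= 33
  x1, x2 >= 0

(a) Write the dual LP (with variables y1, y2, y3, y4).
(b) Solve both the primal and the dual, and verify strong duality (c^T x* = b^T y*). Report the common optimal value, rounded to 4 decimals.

The standard primal-dual pair for 'max c^T x s.t. A x <= b, x >= 0' is:
  Dual:  min b^T y  s.t.  A^T y >= c,  y >= 0.

So the dual LP is:
  minimize  6y1 + 6y2 + 25y3 + 33y4
  subject to:
    y1 + 3y3 + 3y4 >= 1
    y2 + 4y3 + 4y4 >= 5
    y1, y2, y3, y4 >= 0

Solving the primal: x* = (0.3333, 6).
  primal value c^T x* = 30.3333.
Solving the dual: y* = (0, 3.6667, 0.3333, 0).
  dual value b^T y* = 30.3333.
Strong duality: c^T x* = b^T y*. Confirmed.

30.3333


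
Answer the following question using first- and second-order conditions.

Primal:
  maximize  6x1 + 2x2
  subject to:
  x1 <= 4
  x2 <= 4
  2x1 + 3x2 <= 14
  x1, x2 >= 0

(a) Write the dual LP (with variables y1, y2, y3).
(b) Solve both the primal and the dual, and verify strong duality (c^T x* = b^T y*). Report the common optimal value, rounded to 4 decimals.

The standard primal-dual pair for 'max c^T x s.t. A x <= b, x >= 0' is:
  Dual:  min b^T y  s.t.  A^T y >= c,  y >= 0.

So the dual LP is:
  minimize  4y1 + 4y2 + 14y3
  subject to:
    y1 + 2y3 >= 6
    y2 + 3y3 >= 2
    y1, y2, y3 >= 0

Solving the primal: x* = (4, 2).
  primal value c^T x* = 28.
Solving the dual: y* = (4.6667, 0, 0.6667).
  dual value b^T y* = 28.
Strong duality: c^T x* = b^T y*. Confirmed.

28


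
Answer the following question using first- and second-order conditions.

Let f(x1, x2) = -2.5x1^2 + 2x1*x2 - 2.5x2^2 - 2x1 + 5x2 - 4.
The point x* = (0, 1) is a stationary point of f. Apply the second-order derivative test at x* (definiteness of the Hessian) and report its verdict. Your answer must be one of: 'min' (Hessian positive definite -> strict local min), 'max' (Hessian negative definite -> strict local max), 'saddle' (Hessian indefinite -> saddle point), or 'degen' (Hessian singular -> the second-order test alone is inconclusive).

Compute the Hessian H = grad^2 f:
  H = [[-5, 2], [2, -5]]
Verify stationarity: grad f(x*) = H x* + g = (0, 0).
Eigenvalues of H: -7, -3.
Both eigenvalues < 0, so H is negative definite -> x* is a strict local max.

max


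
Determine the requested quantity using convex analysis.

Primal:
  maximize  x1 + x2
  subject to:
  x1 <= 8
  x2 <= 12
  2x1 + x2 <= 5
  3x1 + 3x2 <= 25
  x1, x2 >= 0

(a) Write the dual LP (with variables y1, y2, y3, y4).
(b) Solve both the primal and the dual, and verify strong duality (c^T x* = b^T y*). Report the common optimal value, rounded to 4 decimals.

The standard primal-dual pair for 'max c^T x s.t. A x <= b, x >= 0' is:
  Dual:  min b^T y  s.t.  A^T y >= c,  y >= 0.

So the dual LP is:
  minimize  8y1 + 12y2 + 5y3 + 25y4
  subject to:
    y1 + 2y3 + 3y4 >= 1
    y2 + y3 + 3y4 >= 1
    y1, y2, y3, y4 >= 0

Solving the primal: x* = (0, 5).
  primal value c^T x* = 5.
Solving the dual: y* = (0, 0, 1, 0).
  dual value b^T y* = 5.
Strong duality: c^T x* = b^T y*. Confirmed.

5


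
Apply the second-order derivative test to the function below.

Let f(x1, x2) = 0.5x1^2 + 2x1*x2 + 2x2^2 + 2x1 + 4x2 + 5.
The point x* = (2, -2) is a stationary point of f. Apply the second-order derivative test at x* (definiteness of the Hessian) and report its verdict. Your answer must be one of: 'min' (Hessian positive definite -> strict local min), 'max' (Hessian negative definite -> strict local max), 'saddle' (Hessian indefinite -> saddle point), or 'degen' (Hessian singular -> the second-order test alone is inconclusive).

Compute the Hessian H = grad^2 f:
  H = [[1, 2], [2, 4]]
Verify stationarity: grad f(x*) = H x* + g = (0, 0).
Eigenvalues of H: 0, 5.
H has a zero eigenvalue (singular; positive semidefinite but not definite), so H is neither positive definite, negative definite, nor indefinite. The second-order test alone is inconclusive -> degen.
(Indeed, f is constant along the null direction of H through x*, so x* is not a strict local extremum.)

degen


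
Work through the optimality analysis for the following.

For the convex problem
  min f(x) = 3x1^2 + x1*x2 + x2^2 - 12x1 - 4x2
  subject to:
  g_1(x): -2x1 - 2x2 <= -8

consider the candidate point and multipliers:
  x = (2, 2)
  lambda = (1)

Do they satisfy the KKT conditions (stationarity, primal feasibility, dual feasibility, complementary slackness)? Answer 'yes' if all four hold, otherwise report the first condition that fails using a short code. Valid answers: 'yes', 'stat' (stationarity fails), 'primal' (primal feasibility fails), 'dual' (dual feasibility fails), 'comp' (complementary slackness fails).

Gradient of f: grad f(x) = Q x + c = (2, 2)
Constraint values g_i(x) = a_i^T x - b_i:
  g_1((2, 2)) = 0
Stationarity residual: grad f(x) + sum_i lambda_i a_i = (0, 0)
  -> stationarity OK
Primal feasibility (all g_i <= 0): OK
Dual feasibility (all lambda_i >= 0): OK
Complementary slackness (lambda_i * g_i(x) = 0 for all i): OK

Verdict: yes, KKT holds.

yes


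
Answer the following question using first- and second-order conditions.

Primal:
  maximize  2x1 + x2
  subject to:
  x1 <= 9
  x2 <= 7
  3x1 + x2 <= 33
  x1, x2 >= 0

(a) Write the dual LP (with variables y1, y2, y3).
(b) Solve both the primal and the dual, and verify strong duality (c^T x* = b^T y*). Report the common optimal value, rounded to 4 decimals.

The standard primal-dual pair for 'max c^T x s.t. A x <= b, x >= 0' is:
  Dual:  min b^T y  s.t.  A^T y >= c,  y >= 0.

So the dual LP is:
  minimize  9y1 + 7y2 + 33y3
  subject to:
    y1 + 3y3 >= 2
    y2 + y3 >= 1
    y1, y2, y3 >= 0

Solving the primal: x* = (8.6667, 7).
  primal value c^T x* = 24.3333.
Solving the dual: y* = (0, 0.3333, 0.6667).
  dual value b^T y* = 24.3333.
Strong duality: c^T x* = b^T y*. Confirmed.

24.3333


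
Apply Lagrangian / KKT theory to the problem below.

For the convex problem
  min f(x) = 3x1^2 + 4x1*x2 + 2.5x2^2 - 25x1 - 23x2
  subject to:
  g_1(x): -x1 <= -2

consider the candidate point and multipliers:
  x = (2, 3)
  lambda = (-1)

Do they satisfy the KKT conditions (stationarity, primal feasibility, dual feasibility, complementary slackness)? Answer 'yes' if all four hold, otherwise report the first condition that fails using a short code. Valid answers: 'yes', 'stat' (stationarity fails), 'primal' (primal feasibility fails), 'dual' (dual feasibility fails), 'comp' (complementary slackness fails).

Gradient of f: grad f(x) = Q x + c = (-1, 0)
Constraint values g_i(x) = a_i^T x - b_i:
  g_1((2, 3)) = 0
Stationarity residual: grad f(x) + sum_i lambda_i a_i = (0, 0)
  -> stationarity OK
Primal feasibility (all g_i <= 0): OK
Dual feasibility (all lambda_i >= 0): FAILS
Complementary slackness (lambda_i * g_i(x) = 0 for all i): OK

Verdict: the first failing condition is dual_feasibility -> dual.

dual


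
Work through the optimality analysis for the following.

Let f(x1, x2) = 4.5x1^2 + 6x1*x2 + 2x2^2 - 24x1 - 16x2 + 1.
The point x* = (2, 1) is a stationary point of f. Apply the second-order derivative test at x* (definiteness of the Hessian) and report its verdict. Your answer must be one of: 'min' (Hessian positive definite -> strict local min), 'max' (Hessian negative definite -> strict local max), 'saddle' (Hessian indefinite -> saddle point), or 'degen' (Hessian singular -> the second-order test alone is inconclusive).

Compute the Hessian H = grad^2 f:
  H = [[9, 6], [6, 4]]
Verify stationarity: grad f(x*) = H x* + g = (0, 0).
Eigenvalues of H: 0, 13.
H has a zero eigenvalue (singular; positive semidefinite but not definite), so H is neither positive definite, negative definite, nor indefinite. The second-order test alone is inconclusive -> degen.
(Indeed, f is constant along the null direction of H through x*, so x* is not a strict local extremum.)

degen


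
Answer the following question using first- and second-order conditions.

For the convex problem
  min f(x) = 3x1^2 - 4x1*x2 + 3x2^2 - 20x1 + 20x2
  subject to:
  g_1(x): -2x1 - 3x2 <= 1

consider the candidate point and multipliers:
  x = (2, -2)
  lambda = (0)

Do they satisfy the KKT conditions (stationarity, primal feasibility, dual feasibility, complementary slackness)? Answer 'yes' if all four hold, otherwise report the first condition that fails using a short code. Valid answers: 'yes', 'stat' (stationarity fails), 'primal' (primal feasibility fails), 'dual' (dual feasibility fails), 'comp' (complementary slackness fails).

Gradient of f: grad f(x) = Q x + c = (0, 0)
Constraint values g_i(x) = a_i^T x - b_i:
  g_1((2, -2)) = 1
Stationarity residual: grad f(x) + sum_i lambda_i a_i = (0, 0)
  -> stationarity OK
Primal feasibility (all g_i <= 0): FAILS
Dual feasibility (all lambda_i >= 0): OK
Complementary slackness (lambda_i * g_i(x) = 0 for all i): OK

Verdict: the first failing condition is primal_feasibility -> primal.

primal


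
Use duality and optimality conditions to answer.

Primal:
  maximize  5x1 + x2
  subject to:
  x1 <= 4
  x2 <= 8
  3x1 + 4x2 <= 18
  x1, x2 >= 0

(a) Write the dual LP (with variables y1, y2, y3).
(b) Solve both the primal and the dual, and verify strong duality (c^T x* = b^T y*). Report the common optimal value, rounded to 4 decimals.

The standard primal-dual pair for 'max c^T x s.t. A x <= b, x >= 0' is:
  Dual:  min b^T y  s.t.  A^T y >= c,  y >= 0.

So the dual LP is:
  minimize  4y1 + 8y2 + 18y3
  subject to:
    y1 + 3y3 >= 5
    y2 + 4y3 >= 1
    y1, y2, y3 >= 0

Solving the primal: x* = (4, 1.5).
  primal value c^T x* = 21.5.
Solving the dual: y* = (4.25, 0, 0.25).
  dual value b^T y* = 21.5.
Strong duality: c^T x* = b^T y*. Confirmed.

21.5


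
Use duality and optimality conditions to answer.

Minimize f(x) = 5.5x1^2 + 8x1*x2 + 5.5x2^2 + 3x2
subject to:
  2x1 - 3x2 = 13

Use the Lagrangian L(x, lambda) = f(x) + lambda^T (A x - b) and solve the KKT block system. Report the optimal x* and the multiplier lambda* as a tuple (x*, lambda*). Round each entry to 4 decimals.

Form the Lagrangian:
  L(x, lambda) = (1/2) x^T Q x + c^T x + lambda^T (A x - b)
Stationarity (grad_x L = 0): Q x + c + A^T lambda = 0.
Primal feasibility: A x = b.

This gives the KKT block system:
  [ Q   A^T ] [ x     ]   [-c ]
  [ A    0  ] [ lambda ] = [ b ]

Solving the linear system:
  x*      = (2.4268, -2.7155)
  lambda* = (-2.4854)
  f(x*)   = 12.0816

x* = (2.4268, -2.7155), lambda* = (-2.4854)


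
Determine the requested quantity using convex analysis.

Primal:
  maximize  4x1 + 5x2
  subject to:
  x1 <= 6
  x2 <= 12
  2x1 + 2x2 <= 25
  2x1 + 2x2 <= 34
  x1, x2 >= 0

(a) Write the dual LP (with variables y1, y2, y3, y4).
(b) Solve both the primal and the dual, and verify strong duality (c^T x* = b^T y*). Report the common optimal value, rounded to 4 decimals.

The standard primal-dual pair for 'max c^T x s.t. A x <= b, x >= 0' is:
  Dual:  min b^T y  s.t.  A^T y >= c,  y >= 0.

So the dual LP is:
  minimize  6y1 + 12y2 + 25y3 + 34y4
  subject to:
    y1 + 2y3 + 2y4 >= 4
    y2 + 2y3 + 2y4 >= 5
    y1, y2, y3, y4 >= 0

Solving the primal: x* = (0.5, 12).
  primal value c^T x* = 62.
Solving the dual: y* = (0, 1, 2, 0).
  dual value b^T y* = 62.
Strong duality: c^T x* = b^T y*. Confirmed.

62


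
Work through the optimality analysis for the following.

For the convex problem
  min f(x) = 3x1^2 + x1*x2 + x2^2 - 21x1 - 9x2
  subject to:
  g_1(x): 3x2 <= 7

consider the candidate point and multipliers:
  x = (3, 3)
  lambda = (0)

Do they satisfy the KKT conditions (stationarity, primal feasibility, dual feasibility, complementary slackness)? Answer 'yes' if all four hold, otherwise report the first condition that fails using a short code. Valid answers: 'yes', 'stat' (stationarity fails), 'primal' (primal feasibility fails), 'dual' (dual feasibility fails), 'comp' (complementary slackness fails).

Gradient of f: grad f(x) = Q x + c = (0, 0)
Constraint values g_i(x) = a_i^T x - b_i:
  g_1((3, 3)) = 2
Stationarity residual: grad f(x) + sum_i lambda_i a_i = (0, 0)
  -> stationarity OK
Primal feasibility (all g_i <= 0): FAILS
Dual feasibility (all lambda_i >= 0): OK
Complementary slackness (lambda_i * g_i(x) = 0 for all i): OK

Verdict: the first failing condition is primal_feasibility -> primal.

primal


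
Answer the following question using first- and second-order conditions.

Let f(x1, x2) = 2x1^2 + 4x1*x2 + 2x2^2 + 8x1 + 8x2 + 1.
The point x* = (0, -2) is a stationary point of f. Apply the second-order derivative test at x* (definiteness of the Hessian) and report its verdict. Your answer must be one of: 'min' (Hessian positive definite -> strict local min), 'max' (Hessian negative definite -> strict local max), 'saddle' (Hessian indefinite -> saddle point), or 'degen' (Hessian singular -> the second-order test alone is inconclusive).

Compute the Hessian H = grad^2 f:
  H = [[4, 4], [4, 4]]
Verify stationarity: grad f(x*) = H x* + g = (0, 0).
Eigenvalues of H: 0, 8.
H has a zero eigenvalue (singular; positive semidefinite but not definite), so H is neither positive definite, negative definite, nor indefinite. The second-order test alone is inconclusive -> degen.
(Indeed, f is constant along the null direction of H through x*, so x* is not a strict local extremum.)

degen


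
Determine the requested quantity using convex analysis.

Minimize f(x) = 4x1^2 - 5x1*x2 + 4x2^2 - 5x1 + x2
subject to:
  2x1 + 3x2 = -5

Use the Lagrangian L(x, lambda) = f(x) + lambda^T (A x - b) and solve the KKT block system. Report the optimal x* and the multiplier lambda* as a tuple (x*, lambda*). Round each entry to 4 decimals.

Form the Lagrangian:
  L(x, lambda) = (1/2) x^T Q x + c^T x + lambda^T (A x - b)
Stationarity (grad_x L = 0): Q x + c + A^T lambda = 0.
Primal feasibility: A x = b.

This gives the KKT block system:
  [ Q   A^T ] [ x     ]   [-c ]
  [ A    0  ] [ lambda ] = [ b ]

Solving the linear system:
  x*      = (-0.6341, -1.2439)
  lambda* = (1.9268)
  f(x*)   = 5.7805

x* = (-0.6341, -1.2439), lambda* = (1.9268)


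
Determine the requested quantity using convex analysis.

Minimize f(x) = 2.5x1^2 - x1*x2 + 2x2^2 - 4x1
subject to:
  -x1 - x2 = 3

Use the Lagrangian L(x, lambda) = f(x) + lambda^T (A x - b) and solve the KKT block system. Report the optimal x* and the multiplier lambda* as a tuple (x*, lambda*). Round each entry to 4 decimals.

Form the Lagrangian:
  L(x, lambda) = (1/2) x^T Q x + c^T x + lambda^T (A x - b)
Stationarity (grad_x L = 0): Q x + c + A^T lambda = 0.
Primal feasibility: A x = b.

This gives the KKT block system:
  [ Q   A^T ] [ x     ]   [-c ]
  [ A    0  ] [ lambda ] = [ b ]

Solving the linear system:
  x*      = (-1, -2)
  lambda* = (-7)
  f(x*)   = 12.5

x* = (-1, -2), lambda* = (-7)


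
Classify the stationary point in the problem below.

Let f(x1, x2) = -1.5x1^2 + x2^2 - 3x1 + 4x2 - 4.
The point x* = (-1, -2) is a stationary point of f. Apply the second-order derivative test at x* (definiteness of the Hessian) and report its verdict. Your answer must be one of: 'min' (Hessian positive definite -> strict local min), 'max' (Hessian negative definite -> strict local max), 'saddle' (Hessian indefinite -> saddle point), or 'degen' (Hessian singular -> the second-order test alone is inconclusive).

Compute the Hessian H = grad^2 f:
  H = [[-3, 0], [0, 2]]
Verify stationarity: grad f(x*) = H x* + g = (0, 0).
Eigenvalues of H: -3, 2.
Eigenvalues have mixed signs, so H is indefinite -> x* is a saddle point.

saddle


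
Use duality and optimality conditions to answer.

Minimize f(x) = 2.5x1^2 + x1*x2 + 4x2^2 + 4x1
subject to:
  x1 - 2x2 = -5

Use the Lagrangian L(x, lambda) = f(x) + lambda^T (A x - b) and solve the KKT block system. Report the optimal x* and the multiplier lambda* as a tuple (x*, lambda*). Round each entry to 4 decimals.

Form the Lagrangian:
  L(x, lambda) = (1/2) x^T Q x + c^T x + lambda^T (A x - b)
Stationarity (grad_x L = 0): Q x + c + A^T lambda = 0.
Primal feasibility: A x = b.

This gives the KKT block system:
  [ Q   A^T ] [ x     ]   [-c ]
  [ A    0  ] [ lambda ] = [ b ]

Solving the linear system:
  x*      = (-2.0625, 1.4688)
  lambda* = (4.8437)
  f(x*)   = 7.9844

x* = (-2.0625, 1.4688), lambda* = (4.8437)


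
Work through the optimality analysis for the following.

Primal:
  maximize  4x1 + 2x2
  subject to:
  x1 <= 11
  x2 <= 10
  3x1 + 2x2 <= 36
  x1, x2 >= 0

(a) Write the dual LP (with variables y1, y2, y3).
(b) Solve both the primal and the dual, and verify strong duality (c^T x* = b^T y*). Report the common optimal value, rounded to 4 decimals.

The standard primal-dual pair for 'max c^T x s.t. A x <= b, x >= 0' is:
  Dual:  min b^T y  s.t.  A^T y >= c,  y >= 0.

So the dual LP is:
  minimize  11y1 + 10y2 + 36y3
  subject to:
    y1 + 3y3 >= 4
    y2 + 2y3 >= 2
    y1, y2, y3 >= 0

Solving the primal: x* = (11, 1.5).
  primal value c^T x* = 47.
Solving the dual: y* = (1, 0, 1).
  dual value b^T y* = 47.
Strong duality: c^T x* = b^T y*. Confirmed.

47


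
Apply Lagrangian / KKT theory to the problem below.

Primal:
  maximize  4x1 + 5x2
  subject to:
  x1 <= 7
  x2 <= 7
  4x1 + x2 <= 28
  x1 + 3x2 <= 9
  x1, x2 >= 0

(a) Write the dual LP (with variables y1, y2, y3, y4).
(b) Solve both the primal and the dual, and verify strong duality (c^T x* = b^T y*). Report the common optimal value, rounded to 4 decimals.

The standard primal-dual pair for 'max c^T x s.t. A x <= b, x >= 0' is:
  Dual:  min b^T y  s.t.  A^T y >= c,  y >= 0.

So the dual LP is:
  minimize  7y1 + 7y2 + 28y3 + 9y4
  subject to:
    y1 + 4y3 + y4 >= 4
    y2 + y3 + 3y4 >= 5
    y1, y2, y3, y4 >= 0

Solving the primal: x* = (6.8182, 0.7273).
  primal value c^T x* = 30.9091.
Solving the dual: y* = (0, 0, 0.6364, 1.4545).
  dual value b^T y* = 30.9091.
Strong duality: c^T x* = b^T y*. Confirmed.

30.9091


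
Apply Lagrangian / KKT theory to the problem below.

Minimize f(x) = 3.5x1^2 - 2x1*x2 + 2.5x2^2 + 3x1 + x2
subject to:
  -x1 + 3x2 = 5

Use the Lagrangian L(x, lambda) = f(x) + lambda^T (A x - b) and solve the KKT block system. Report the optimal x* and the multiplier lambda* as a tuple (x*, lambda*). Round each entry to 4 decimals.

Form the Lagrangian:
  L(x, lambda) = (1/2) x^T Q x + c^T x + lambda^T (A x - b)
Stationarity (grad_x L = 0): Q x + c + A^T lambda = 0.
Primal feasibility: A x = b.

This gives the KKT block system:
  [ Q   A^T ] [ x     ]   [-c ]
  [ A    0  ] [ lambda ] = [ b ]

Solving the linear system:
  x*      = (-0.4464, 1.5179)
  lambda* = (-3.1607)
  f(x*)   = 7.9911

x* = (-0.4464, 1.5179), lambda* = (-3.1607)


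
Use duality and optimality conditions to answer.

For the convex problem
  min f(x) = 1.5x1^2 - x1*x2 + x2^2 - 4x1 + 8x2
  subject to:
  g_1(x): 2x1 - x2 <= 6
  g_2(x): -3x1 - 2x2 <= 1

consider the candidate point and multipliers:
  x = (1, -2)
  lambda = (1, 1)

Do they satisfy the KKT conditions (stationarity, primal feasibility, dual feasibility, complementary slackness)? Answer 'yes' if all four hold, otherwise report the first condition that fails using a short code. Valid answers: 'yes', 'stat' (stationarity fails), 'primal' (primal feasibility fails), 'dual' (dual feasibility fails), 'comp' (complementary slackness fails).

Gradient of f: grad f(x) = Q x + c = (1, 3)
Constraint values g_i(x) = a_i^T x - b_i:
  g_1((1, -2)) = -2
  g_2((1, -2)) = 0
Stationarity residual: grad f(x) + sum_i lambda_i a_i = (0, 0)
  -> stationarity OK
Primal feasibility (all g_i <= 0): OK
Dual feasibility (all lambda_i >= 0): OK
Complementary slackness (lambda_i * g_i(x) = 0 for all i): FAILS

Verdict: the first failing condition is complementary_slackness -> comp.

comp


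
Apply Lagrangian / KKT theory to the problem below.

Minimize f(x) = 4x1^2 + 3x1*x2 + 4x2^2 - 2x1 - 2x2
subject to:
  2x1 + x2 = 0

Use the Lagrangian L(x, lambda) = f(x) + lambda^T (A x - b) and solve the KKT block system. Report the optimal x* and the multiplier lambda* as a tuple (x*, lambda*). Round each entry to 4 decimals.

Form the Lagrangian:
  L(x, lambda) = (1/2) x^T Q x + c^T x + lambda^T (A x - b)
Stationarity (grad_x L = 0): Q x + c + A^T lambda = 0.
Primal feasibility: A x = b.

This gives the KKT block system:
  [ Q   A^T ] [ x     ]   [-c ]
  [ A    0  ] [ lambda ] = [ b ]

Solving the linear system:
  x*      = (-0.0714, 0.1429)
  lambda* = (1.0714)
  f(x*)   = -0.0714

x* = (-0.0714, 0.1429), lambda* = (1.0714)


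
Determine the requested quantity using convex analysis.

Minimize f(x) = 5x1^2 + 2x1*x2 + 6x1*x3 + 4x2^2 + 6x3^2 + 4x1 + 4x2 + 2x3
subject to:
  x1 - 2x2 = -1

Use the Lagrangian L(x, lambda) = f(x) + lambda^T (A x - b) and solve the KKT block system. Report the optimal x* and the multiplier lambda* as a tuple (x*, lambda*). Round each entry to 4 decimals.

Form the Lagrangian:
  L(x, lambda) = (1/2) x^T Q x + c^T x + lambda^T (A x - b)
Stationarity (grad_x L = 0): Q x + c + A^T lambda = 0.
Primal feasibility: A x = b.

This gives the KKT block system:
  [ Q   A^T ] [ x     ]   [-c ]
  [ A    0  ] [ lambda ] = [ b ]

Solving the linear system:
  x*      = (-0.7273, 0.1364, 0.197)
  lambda* = (1.8182)
  f(x*)   = -0.0758

x* = (-0.7273, 0.1364, 0.197), lambda* = (1.8182)


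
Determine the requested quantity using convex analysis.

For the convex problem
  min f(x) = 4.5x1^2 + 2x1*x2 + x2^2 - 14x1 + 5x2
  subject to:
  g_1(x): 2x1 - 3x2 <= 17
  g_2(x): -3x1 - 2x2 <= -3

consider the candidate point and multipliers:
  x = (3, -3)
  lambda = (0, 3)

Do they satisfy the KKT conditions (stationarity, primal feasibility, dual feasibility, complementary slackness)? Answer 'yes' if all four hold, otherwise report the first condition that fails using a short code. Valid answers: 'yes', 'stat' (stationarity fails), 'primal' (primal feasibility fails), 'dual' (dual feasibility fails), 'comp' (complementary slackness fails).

Gradient of f: grad f(x) = Q x + c = (7, 5)
Constraint values g_i(x) = a_i^T x - b_i:
  g_1((3, -3)) = -2
  g_2((3, -3)) = 0
Stationarity residual: grad f(x) + sum_i lambda_i a_i = (-2, -1)
  -> stationarity FAILS
Primal feasibility (all g_i <= 0): OK
Dual feasibility (all lambda_i >= 0): OK
Complementary slackness (lambda_i * g_i(x) = 0 for all i): OK

Verdict: the first failing condition is stationarity -> stat.

stat


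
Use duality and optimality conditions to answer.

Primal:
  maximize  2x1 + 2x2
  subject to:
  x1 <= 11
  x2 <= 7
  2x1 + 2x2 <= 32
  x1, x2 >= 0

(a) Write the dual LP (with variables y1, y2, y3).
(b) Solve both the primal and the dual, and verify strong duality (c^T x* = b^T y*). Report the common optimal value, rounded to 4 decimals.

The standard primal-dual pair for 'max c^T x s.t. A x <= b, x >= 0' is:
  Dual:  min b^T y  s.t.  A^T y >= c,  y >= 0.

So the dual LP is:
  minimize  11y1 + 7y2 + 32y3
  subject to:
    y1 + 2y3 >= 2
    y2 + 2y3 >= 2
    y1, y2, y3 >= 0

Solving the primal: x* = (9, 7).
  primal value c^T x* = 32.
Solving the dual: y* = (0, 0, 1).
  dual value b^T y* = 32.
Strong duality: c^T x* = b^T y*. Confirmed.

32


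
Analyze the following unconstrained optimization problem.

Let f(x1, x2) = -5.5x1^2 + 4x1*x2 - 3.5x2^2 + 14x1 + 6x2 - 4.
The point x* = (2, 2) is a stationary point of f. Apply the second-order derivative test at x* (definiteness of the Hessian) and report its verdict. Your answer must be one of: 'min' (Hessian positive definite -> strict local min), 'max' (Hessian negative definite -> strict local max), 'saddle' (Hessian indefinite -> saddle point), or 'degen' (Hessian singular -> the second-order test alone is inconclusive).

Compute the Hessian H = grad^2 f:
  H = [[-11, 4], [4, -7]]
Verify stationarity: grad f(x*) = H x* + g = (0, 0).
Eigenvalues of H: -13.4721, -4.5279.
Both eigenvalues < 0, so H is negative definite -> x* is a strict local max.

max


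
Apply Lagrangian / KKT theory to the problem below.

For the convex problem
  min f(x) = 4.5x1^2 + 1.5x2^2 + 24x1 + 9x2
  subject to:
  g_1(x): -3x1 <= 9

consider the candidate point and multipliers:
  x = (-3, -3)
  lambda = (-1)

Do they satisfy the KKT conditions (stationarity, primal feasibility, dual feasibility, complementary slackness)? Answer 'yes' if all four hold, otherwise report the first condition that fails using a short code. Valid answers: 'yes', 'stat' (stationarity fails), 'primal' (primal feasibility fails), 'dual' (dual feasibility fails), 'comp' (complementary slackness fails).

Gradient of f: grad f(x) = Q x + c = (-3, 0)
Constraint values g_i(x) = a_i^T x - b_i:
  g_1((-3, -3)) = 0
Stationarity residual: grad f(x) + sum_i lambda_i a_i = (0, 0)
  -> stationarity OK
Primal feasibility (all g_i <= 0): OK
Dual feasibility (all lambda_i >= 0): FAILS
Complementary slackness (lambda_i * g_i(x) = 0 for all i): OK

Verdict: the first failing condition is dual_feasibility -> dual.

dual


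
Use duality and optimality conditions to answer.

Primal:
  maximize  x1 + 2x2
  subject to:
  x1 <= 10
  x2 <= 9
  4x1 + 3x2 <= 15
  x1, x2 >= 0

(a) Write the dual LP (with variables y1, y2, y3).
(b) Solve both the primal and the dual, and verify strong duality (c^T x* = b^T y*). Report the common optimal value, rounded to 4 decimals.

The standard primal-dual pair for 'max c^T x s.t. A x <= b, x >= 0' is:
  Dual:  min b^T y  s.t.  A^T y >= c,  y >= 0.

So the dual LP is:
  minimize  10y1 + 9y2 + 15y3
  subject to:
    y1 + 4y3 >= 1
    y2 + 3y3 >= 2
    y1, y2, y3 >= 0

Solving the primal: x* = (0, 5).
  primal value c^T x* = 10.
Solving the dual: y* = (0, 0, 0.6667).
  dual value b^T y* = 10.
Strong duality: c^T x* = b^T y*. Confirmed.

10


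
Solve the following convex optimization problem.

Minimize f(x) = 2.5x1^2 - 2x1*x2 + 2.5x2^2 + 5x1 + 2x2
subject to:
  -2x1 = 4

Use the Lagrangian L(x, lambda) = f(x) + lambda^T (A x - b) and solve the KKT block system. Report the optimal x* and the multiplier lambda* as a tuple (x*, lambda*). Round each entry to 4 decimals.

Form the Lagrangian:
  L(x, lambda) = (1/2) x^T Q x + c^T x + lambda^T (A x - b)
Stationarity (grad_x L = 0): Q x + c + A^T lambda = 0.
Primal feasibility: A x = b.

This gives the KKT block system:
  [ Q   A^T ] [ x     ]   [-c ]
  [ A    0  ] [ lambda ] = [ b ]

Solving the linear system:
  x*      = (-2, -1.2)
  lambda* = (-1.3)
  f(x*)   = -3.6

x* = (-2, -1.2), lambda* = (-1.3)


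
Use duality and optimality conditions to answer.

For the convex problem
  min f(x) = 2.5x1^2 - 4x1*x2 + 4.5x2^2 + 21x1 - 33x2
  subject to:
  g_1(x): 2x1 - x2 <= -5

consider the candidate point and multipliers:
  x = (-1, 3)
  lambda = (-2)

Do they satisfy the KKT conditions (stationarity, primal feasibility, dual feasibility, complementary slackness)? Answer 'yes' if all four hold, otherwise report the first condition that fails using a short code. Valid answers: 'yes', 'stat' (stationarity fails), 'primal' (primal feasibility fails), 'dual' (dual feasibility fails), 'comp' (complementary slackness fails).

Gradient of f: grad f(x) = Q x + c = (4, -2)
Constraint values g_i(x) = a_i^T x - b_i:
  g_1((-1, 3)) = 0
Stationarity residual: grad f(x) + sum_i lambda_i a_i = (0, 0)
  -> stationarity OK
Primal feasibility (all g_i <= 0): OK
Dual feasibility (all lambda_i >= 0): FAILS
Complementary slackness (lambda_i * g_i(x) = 0 for all i): OK

Verdict: the first failing condition is dual_feasibility -> dual.

dual


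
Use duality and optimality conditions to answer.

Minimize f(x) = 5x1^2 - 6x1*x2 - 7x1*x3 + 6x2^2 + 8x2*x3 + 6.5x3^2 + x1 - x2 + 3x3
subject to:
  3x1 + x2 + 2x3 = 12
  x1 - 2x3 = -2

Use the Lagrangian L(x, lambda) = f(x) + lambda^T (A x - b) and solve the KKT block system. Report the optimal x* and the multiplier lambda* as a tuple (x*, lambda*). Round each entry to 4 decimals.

Form the Lagrangian:
  L(x, lambda) = (1/2) x^T Q x + c^T x + lambda^T (A x - b)
Stationarity (grad_x L = 0): Q x + c + A^T lambda = 0.
Primal feasibility: A x = b.

This gives the KKT block system:
  [ Q   A^T ] [ x     ]   [-c ]
  [ A    0  ] [ lambda ] = [ b ]

Solving the linear system:
  x*      = (2.4551, 0.1797, 2.2275)
  lambda* = (-4.2462, 3.8588)
  f(x*)   = 33.8151

x* = (2.4551, 0.1797, 2.2275), lambda* = (-4.2462, 3.8588)


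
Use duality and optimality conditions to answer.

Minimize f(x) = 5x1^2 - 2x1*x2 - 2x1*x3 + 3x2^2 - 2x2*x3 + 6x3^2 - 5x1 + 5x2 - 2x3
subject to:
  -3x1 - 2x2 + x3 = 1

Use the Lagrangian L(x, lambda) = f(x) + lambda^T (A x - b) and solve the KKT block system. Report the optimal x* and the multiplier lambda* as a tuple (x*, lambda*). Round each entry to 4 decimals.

Form the Lagrangian:
  L(x, lambda) = (1/2) x^T Q x + c^T x + lambda^T (A x - b)
Stationarity (grad_x L = 0): Q x + c + A^T lambda = 0.
Primal feasibility: A x = b.

This gives the KKT block system:
  [ Q   A^T ] [ x     ]   [-c ]
  [ A    0  ] [ lambda ] = [ b ]

Solving the linear system:
  x*      = (0.2524, -0.8292, 0.0987)
  lambda* = (-0.3386)
  f(x*)   = -2.6332

x* = (0.2524, -0.8292, 0.0987), lambda* = (-0.3386)


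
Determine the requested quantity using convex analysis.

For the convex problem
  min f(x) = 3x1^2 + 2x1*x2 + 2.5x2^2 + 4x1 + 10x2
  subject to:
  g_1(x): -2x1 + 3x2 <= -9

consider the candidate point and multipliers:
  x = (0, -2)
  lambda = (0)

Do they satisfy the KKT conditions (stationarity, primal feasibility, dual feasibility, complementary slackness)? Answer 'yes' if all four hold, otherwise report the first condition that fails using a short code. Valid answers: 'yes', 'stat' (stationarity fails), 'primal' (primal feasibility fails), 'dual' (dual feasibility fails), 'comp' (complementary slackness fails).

Gradient of f: grad f(x) = Q x + c = (0, 0)
Constraint values g_i(x) = a_i^T x - b_i:
  g_1((0, -2)) = 3
Stationarity residual: grad f(x) + sum_i lambda_i a_i = (0, 0)
  -> stationarity OK
Primal feasibility (all g_i <= 0): FAILS
Dual feasibility (all lambda_i >= 0): OK
Complementary slackness (lambda_i * g_i(x) = 0 for all i): OK

Verdict: the first failing condition is primal_feasibility -> primal.

primal


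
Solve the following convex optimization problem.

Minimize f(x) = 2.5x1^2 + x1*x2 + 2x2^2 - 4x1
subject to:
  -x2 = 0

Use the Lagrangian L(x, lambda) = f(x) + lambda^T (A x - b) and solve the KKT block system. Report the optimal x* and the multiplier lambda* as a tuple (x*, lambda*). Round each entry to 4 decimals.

Form the Lagrangian:
  L(x, lambda) = (1/2) x^T Q x + c^T x + lambda^T (A x - b)
Stationarity (grad_x L = 0): Q x + c + A^T lambda = 0.
Primal feasibility: A x = b.

This gives the KKT block system:
  [ Q   A^T ] [ x     ]   [-c ]
  [ A    0  ] [ lambda ] = [ b ]

Solving the linear system:
  x*      = (0.8, 0)
  lambda* = (0.8)
  f(x*)   = -1.6

x* = (0.8, 0), lambda* = (0.8)


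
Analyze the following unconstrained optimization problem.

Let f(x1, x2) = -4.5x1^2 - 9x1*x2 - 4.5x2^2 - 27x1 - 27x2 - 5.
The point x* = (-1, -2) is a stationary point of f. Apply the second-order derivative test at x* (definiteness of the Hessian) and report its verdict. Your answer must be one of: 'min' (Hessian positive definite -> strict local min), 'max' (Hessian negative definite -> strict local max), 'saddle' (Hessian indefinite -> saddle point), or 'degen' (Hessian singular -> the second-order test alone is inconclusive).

Compute the Hessian H = grad^2 f:
  H = [[-9, -9], [-9, -9]]
Verify stationarity: grad f(x*) = H x* + g = (0, 0).
Eigenvalues of H: -18, 0.
H has a zero eigenvalue (singular; negative semidefinite but not definite), so H is neither positive definite, negative definite, nor indefinite. The second-order test alone is inconclusive -> degen.
(Indeed, f is constant along the null direction of H through x*, so x* is not a strict local extremum.)

degen
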